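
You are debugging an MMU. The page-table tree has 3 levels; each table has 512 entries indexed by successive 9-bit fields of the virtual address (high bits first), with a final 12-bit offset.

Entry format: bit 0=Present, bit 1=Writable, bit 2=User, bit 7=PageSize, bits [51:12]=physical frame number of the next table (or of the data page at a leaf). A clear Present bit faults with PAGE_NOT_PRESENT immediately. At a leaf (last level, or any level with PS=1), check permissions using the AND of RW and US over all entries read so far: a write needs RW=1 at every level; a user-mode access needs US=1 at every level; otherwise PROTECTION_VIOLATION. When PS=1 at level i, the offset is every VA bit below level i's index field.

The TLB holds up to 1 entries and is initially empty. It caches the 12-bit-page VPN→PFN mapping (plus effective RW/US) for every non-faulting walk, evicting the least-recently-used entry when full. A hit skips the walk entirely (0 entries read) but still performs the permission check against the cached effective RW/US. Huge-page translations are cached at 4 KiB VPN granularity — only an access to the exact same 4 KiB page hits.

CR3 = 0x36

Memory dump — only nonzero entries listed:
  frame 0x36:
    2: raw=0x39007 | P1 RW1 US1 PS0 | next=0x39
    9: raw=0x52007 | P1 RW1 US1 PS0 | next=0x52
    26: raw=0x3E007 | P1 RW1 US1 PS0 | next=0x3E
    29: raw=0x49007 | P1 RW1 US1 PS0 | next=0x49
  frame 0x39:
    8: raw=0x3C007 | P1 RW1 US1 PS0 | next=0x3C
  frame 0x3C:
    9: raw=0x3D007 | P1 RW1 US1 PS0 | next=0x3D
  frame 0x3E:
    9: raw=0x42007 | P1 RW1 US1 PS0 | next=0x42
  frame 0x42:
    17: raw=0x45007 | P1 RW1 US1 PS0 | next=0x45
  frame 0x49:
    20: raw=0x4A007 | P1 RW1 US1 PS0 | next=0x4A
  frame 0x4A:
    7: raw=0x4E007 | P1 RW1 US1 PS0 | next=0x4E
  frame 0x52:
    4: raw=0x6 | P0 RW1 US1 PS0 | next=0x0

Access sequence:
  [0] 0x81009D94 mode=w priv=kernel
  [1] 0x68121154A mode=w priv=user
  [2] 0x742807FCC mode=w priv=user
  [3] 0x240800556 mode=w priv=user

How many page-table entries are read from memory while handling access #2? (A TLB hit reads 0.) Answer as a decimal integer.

Walk each access:
#0 VA=0x81009D94 (w,kernel):
  [0] read 0x36 idx=2: raw=0x39007 flags P=1 W=1 U=1 S=0
  [1] read 0x39 idx=8: raw=0x3C007 flags P=1 W=1 U=1 S=0
  [2] read 0x3C idx=9: raw=0x3D007 flags P=1 W=1 U=1 S=0
  ✓ 0x3DD94  — 3 lookups
#1 VA=0x68121154A (w,user):
  [0] read 0x36 idx=26: raw=0x3E007 flags P=1 W=1 U=1 S=0
  [1] read 0x3E idx=9: raw=0x42007 flags P=1 W=1 U=1 S=0
  [2] read 0x42 idx=17: raw=0x45007 flags P=1 W=1 U=1 S=0
  ✓ 0x4554A  — 3 lookups
#2 VA=0x742807FCC (w,user):
  [0] read 0x36 idx=29: raw=0x49007 flags P=1 W=1 U=1 S=0
  [1] read 0x49 idx=20: raw=0x4A007 flags P=1 W=1 U=1 S=0
  [2] read 0x4A idx=7: raw=0x4E007 flags P=1 W=1 U=1 S=0
  ✓ 0x4EFCC  — 3 lookups
#3 VA=0x240800556 (w,user):
  [0] read 0x36 idx=9: raw=0x52007 flags P=1 W=1 U=1 S=0
  [1] read 0x52 idx=4: raw=0x6 flags P=0 W=1 U=1 S=0
  → PAGE_NOT_PRESENT  (2 entries read)

Entries read for #2: 3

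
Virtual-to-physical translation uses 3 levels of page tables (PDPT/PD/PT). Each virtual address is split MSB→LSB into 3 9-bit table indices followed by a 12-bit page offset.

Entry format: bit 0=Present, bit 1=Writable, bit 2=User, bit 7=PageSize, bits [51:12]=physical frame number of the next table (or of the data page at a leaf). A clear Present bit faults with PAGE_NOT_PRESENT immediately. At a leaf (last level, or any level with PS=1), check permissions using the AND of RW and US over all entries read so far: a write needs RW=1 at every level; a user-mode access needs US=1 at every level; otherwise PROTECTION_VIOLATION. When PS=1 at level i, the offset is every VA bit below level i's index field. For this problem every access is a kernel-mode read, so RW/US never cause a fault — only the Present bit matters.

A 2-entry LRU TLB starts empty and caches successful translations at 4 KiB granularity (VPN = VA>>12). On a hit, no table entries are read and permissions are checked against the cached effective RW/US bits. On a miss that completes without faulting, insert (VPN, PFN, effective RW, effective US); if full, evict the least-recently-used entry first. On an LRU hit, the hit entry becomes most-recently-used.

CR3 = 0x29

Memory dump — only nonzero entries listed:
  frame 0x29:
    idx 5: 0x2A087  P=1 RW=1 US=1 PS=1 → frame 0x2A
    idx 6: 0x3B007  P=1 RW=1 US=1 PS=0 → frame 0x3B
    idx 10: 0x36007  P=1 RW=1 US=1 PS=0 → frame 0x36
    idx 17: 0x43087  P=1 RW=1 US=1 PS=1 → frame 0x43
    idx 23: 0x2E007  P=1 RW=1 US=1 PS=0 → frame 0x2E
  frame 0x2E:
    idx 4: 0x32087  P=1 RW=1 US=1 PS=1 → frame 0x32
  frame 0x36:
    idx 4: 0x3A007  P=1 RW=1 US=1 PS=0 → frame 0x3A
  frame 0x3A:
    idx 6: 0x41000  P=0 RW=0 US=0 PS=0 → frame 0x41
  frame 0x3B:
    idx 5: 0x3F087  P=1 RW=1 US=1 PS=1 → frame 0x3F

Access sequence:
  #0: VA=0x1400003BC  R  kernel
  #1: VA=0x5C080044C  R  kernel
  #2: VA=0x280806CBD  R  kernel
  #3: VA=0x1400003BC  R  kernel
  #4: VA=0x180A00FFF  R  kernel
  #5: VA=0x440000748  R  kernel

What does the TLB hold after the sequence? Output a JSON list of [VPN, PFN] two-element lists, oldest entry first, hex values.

Walk each access:
#0 VA=0x1400003BC (r,kernel):
  [0] read 0x29 idx=5: raw=0x2A087 flags P=1 W=1 U=1 S=1
  → PA=0x2A3BC (huge @L0)  (1 entries read)
#1 VA=0x5C080044C (r,kernel):
  [0] read 0x29 idx=23: raw=0x2E007 flags P=1 W=1 U=1 S=0
  [1] read 0x2E idx=4: raw=0x32087 flags P=1 W=1 U=1 S=1
  → PA=0x3244C (huge @L1)  (2 entries read)
#2 VA=0x280806CBD (r,kernel):
  [0] read 0x29 idx=10: raw=0x36007 flags P=1 W=1 U=1 S=0
  [1] read 0x36 idx=4: raw=0x3A007 flags P=1 W=1 U=1 S=0
  [2] read 0x3A idx=6: raw=0x41000 flags P=0 W=0 U=0 S=0
  ⇒ fault: PAGE_NOT_PRESENT  — 3 lookups
#3 VA=0x1400003BC (r,kernel):
  TLB hit vpn=0x140000 → PA=0x2A3BC
#4 VA=0x180A00FFF (r,kernel):
  [0] read 0x29 idx=6: raw=0x3B007 flags P=1 W=1 U=1 S=0
  [1] read 0x3B idx=5: raw=0x3F087 flags P=1 W=1 U=1 S=1
  → PA=0x3FFFF (huge @L1)  (2 entries read)
#5 VA=0x440000748 (r,kernel):
  [0] read 0x29 idx=17: raw=0x43087 flags P=1 W=1 U=1 S=1
  → PA=0x43748 (huge @L0)  (1 entries read)

TLB: [["0x180A00", "0x3F"], ["0x440000", "0x43"]]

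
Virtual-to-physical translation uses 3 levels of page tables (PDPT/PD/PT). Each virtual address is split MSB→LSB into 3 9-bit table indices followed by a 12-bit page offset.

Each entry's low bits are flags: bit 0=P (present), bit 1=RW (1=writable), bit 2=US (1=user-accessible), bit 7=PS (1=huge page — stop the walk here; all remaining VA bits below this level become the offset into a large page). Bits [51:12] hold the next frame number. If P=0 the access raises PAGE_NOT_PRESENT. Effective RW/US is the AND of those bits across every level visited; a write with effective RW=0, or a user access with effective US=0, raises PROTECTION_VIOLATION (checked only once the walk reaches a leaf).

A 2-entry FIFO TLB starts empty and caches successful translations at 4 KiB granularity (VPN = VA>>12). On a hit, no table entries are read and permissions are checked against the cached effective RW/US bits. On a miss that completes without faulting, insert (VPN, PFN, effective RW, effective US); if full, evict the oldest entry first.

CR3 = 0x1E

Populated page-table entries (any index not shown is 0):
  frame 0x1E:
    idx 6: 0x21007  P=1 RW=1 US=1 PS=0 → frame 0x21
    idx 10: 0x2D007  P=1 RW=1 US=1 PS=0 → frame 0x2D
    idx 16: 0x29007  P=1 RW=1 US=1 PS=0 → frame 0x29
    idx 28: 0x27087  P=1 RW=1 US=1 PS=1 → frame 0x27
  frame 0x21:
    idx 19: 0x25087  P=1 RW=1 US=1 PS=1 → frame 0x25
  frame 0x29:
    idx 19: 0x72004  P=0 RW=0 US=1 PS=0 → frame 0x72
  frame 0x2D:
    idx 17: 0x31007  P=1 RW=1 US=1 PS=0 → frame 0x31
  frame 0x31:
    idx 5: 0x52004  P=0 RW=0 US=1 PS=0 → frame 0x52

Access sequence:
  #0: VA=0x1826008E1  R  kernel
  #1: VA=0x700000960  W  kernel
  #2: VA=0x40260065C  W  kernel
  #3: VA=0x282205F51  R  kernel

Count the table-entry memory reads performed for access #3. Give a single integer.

Trace:
#0 VA=0x1826008E1 (r,kernel):
  L0 @0x1E[6] → 0x21007  P=1,RW=1,US=1,PS=0
  L1 @0x21[19] → 0x25087  P=1,RW=1,US=1,PS=1
  → PA=0x258E1 (huge @L1)  (2 entries read)
#1 VA=0x700000960 (w,kernel):
  L0 @0x1E[28] → 0x27087  P=1,RW=1,US=1,PS=1
  → PA=0x27960 (huge @L0)  (1 entries read)
#2 VA=0x40260065C (w,kernel):
  L0 @0x1E[16] → 0x29007  P=1,RW=1,US=1,PS=0
  L1 @0x29[19] → 0x72004  P=0,RW=0,US=1,PS=0
  ✗ PAGE_NOT_PRESENT  [2 reads]
#3 VA=0x282205F51 (r,kernel):
  L0 @0x1E[10] → 0x2D007  P=1,RW=1,US=1,PS=0
  L1 @0x2D[17] → 0x31007  P=1,RW=1,US=1,PS=0
  L2 @0x31[5] → 0x52004  P=0,RW=0,US=1,PS=0
  ✗ PAGE_NOT_PRESENT  [3 reads]

Entries read for #3: 3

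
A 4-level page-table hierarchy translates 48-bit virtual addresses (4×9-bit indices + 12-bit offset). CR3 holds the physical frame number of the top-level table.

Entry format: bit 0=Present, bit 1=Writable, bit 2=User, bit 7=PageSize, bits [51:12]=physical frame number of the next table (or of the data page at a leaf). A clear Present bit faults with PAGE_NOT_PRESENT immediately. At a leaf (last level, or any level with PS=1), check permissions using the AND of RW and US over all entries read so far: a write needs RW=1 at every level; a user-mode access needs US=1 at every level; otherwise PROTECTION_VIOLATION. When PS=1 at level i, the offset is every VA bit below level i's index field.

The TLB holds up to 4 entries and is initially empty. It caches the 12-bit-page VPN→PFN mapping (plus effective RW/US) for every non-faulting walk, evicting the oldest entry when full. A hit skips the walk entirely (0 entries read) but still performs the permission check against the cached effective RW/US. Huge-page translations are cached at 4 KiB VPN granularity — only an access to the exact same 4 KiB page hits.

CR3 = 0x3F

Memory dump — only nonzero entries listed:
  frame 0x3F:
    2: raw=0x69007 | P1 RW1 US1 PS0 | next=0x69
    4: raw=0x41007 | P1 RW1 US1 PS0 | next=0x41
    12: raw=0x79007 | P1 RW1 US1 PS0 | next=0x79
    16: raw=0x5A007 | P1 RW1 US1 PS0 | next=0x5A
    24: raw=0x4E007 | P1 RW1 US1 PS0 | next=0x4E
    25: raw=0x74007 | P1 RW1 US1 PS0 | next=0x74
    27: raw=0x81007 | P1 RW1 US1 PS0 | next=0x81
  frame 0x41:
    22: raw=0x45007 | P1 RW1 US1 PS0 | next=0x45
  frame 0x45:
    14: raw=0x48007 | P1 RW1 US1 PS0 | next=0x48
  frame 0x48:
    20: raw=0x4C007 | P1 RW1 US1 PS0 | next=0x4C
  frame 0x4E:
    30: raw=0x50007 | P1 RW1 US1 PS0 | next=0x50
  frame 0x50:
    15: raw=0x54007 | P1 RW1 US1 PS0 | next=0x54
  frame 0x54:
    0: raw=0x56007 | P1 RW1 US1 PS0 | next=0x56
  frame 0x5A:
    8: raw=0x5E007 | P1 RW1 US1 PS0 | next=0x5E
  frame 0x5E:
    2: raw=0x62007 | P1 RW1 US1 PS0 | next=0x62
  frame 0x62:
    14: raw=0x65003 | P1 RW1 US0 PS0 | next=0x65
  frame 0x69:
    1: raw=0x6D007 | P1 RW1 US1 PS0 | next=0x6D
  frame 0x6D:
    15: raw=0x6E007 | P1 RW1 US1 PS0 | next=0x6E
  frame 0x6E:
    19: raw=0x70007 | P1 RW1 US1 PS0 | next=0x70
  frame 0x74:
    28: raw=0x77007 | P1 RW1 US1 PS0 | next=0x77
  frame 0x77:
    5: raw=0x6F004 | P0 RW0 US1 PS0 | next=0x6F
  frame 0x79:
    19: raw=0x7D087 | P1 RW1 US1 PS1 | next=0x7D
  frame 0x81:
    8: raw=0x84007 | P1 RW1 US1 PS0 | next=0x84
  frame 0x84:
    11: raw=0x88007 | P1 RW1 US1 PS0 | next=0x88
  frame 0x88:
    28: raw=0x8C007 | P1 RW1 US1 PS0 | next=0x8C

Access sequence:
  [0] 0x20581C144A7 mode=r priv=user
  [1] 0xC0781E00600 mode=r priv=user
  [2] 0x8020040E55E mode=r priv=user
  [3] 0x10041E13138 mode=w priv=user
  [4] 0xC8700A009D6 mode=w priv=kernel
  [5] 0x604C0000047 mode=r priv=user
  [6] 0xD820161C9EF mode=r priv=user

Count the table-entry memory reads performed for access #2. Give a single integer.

Per-access translation:
#0 VA=0x20581C144A7 (r,user):
  L0 @0x3F[4] → 0x41007  P=1,RW=1,US=1,PS=0
  L1 @0x41[22] → 0x45007  P=1,RW=1,US=1,PS=0
  L2 @0x45[14] → 0x48007  P=1,RW=1,US=1,PS=0
  L3 @0x48[20] → 0x4C007  P=1,RW=1,US=1,PS=0
  → PA=0x4C4A7  (4 entries read)
#1 VA=0xC0781E00600 (r,user):
  L0 @0x3F[24] → 0x4E007  P=1,RW=1,US=1,PS=0
  L1 @0x4E[30] → 0x50007  P=1,RW=1,US=1,PS=0
  L2 @0x50[15] → 0x54007  P=1,RW=1,US=1,PS=0
  L3 @0x54[0] → 0x56007  P=1,RW=1,US=1,PS=0
  → PA=0x56600  (4 entries read)
#2 VA=0x8020040E55E (r,user):
  L0 @0x3F[16] → 0x5A007  P=1,RW=1,US=1,PS=0
  L1 @0x5A[8] → 0x5E007  P=1,RW=1,US=1,PS=0
  L2 @0x5E[2] → 0x62007  P=1,RW=1,US=1,PS=0
  L3 @0x62[14] → 0x65003  P=1,RW=1,US=0,PS=0
  ✗ PROTECTION_VIOLATION  [4 reads]
#3 VA=0x10041E13138 (w,user):
  L0 @0x3F[2] → 0x69007  P=1,RW=1,US=1,PS=0
  L1 @0x69[1] → 0x6D007  P=1,RW=1,US=1,PS=0
  L2 @0x6D[15] → 0x6E007  P=1,RW=1,US=1,PS=0
  L3 @0x6E[19] → 0x70007  P=1,RW=1,US=1,PS=0
  → PA=0x70138  (4 entries read)
#4 VA=0xC8700A009D6 (w,kernel):
  L0 @0x3F[25] → 0x74007  P=1,RW=1,US=1,PS=0
  L1 @0x74[28] → 0x77007  P=1,RW=1,US=1,PS=0
  L2 @0x77[5] → 0x6F004  P=0,RW=0,US=1,PS=0
  ✗ PAGE_NOT_PRESENT  [3 reads]
#5 VA=0x604C0000047 (r,user):
  L0 @0x3F[12] → 0x79007  P=1,RW=1,US=1,PS=0
  L1 @0x79[19] → 0x7D087  P=1,RW=1,US=1,PS=1
  → PA=0x7D047 (huge @L1)  (2 entries read)
#6 VA=0xD820161C9EF (r,user):
  L0 @0x3F[27] → 0x81007  P=1,RW=1,US=1,PS=0
  L1 @0x81[8] → 0x84007  P=1,RW=1,US=1,PS=0
  L2 @0x84[11] → 0x88007  P=1,RW=1,US=1,PS=0
  L3 @0x88[28] → 0x8C007  P=1,RW=1,US=1,PS=0
  → PA=0x8C9EF  (4 entries read)

Entries read for #2: 4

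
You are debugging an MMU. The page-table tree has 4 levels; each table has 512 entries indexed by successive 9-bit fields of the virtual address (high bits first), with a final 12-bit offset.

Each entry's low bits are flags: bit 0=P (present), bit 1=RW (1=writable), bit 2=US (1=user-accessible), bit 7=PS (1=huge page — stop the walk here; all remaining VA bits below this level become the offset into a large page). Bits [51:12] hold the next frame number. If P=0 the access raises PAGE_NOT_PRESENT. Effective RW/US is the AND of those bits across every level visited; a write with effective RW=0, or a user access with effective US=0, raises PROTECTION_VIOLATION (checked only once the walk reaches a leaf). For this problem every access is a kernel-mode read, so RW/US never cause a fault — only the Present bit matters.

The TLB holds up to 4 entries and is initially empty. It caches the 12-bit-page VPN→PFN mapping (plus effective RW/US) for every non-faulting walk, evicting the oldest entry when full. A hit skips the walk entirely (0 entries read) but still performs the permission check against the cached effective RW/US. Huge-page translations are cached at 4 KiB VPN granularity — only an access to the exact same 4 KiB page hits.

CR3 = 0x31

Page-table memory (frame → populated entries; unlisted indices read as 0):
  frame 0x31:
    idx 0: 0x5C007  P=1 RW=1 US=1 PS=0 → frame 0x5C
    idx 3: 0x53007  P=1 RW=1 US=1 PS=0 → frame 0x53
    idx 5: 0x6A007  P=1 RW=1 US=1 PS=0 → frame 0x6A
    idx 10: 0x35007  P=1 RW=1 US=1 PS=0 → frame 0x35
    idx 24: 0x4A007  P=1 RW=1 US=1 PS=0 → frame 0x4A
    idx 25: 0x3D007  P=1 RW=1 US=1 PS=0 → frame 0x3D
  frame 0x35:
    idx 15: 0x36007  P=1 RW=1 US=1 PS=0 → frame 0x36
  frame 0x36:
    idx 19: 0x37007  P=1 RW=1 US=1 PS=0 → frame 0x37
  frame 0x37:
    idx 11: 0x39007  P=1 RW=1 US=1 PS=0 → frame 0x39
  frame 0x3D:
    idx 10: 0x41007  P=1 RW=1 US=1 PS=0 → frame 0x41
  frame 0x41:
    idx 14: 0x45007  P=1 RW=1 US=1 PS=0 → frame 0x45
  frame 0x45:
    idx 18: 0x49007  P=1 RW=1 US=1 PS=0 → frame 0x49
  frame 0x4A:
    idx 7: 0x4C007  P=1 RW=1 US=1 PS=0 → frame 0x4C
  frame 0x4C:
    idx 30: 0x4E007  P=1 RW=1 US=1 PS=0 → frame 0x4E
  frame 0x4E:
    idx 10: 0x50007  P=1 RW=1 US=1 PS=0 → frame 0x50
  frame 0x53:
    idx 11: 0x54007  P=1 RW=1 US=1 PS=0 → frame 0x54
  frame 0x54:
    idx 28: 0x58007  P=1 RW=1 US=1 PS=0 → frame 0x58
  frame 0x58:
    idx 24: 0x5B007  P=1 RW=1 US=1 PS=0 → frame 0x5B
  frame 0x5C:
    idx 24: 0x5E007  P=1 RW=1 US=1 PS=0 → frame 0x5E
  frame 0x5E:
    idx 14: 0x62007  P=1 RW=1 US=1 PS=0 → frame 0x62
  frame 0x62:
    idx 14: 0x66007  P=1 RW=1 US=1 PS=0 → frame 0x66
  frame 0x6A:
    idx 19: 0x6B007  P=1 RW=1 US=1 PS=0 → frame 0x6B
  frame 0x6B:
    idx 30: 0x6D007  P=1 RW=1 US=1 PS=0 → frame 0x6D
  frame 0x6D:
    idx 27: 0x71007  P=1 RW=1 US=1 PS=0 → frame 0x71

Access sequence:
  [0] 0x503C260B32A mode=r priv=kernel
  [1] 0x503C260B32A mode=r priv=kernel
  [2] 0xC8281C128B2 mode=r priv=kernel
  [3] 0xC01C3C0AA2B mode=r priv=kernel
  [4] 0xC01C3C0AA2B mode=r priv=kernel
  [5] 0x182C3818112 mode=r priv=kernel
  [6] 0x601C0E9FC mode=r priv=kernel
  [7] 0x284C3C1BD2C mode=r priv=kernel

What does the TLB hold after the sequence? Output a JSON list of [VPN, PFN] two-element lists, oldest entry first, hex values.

Walk each access:
#0 VA=0x503C260B32A (r,kernel):
  lvl0: tbl 0x31, slot 10 ⇒ 0x35007 (P1/RW1/US1/PS0)
  lvl1: tbl 0x35, slot 15 ⇒ 0x36007 (P1/RW1/US1/PS0)
  lvl2: tbl 0x36, slot 19 ⇒ 0x37007 (P1/RW1/US1/PS0)
  lvl3: tbl 0x37, slot 11 ⇒ 0x39007 (P1/RW1/US1/PS0)
  → PA=0x3932A  (4 entries read)
#1 VA=0x503C260B32A (r,kernel):
  TLB hit vpn=0x503C260B → PA=0x3932A
#2 VA=0xC8281C128B2 (r,kernel):
  lvl0: tbl 0x31, slot 25 ⇒ 0x3D007 (P1/RW1/US1/PS0)
  lvl1: tbl 0x3D, slot 10 ⇒ 0x41007 (P1/RW1/US1/PS0)
  lvl2: tbl 0x41, slot 14 ⇒ 0x45007 (P1/RW1/US1/PS0)
  lvl3: tbl 0x45, slot 18 ⇒ 0x49007 (P1/RW1/US1/PS0)
  → PA=0x498B2  (4 entries read)
#3 VA=0xC01C3C0AA2B (r,kernel):
  lvl0: tbl 0x31, slot 24 ⇒ 0x4A007 (P1/RW1/US1/PS0)
  lvl1: tbl 0x4A, slot 7 ⇒ 0x4C007 (P1/RW1/US1/PS0)
  lvl2: tbl 0x4C, slot 30 ⇒ 0x4E007 (P1/RW1/US1/PS0)
  lvl3: tbl 0x4E, slot 10 ⇒ 0x50007 (P1/RW1/US1/PS0)
  → PA=0x50A2B  (4 entries read)
#4 VA=0xC01C3C0AA2B (r,kernel):
  TLB hit vpn=0xC01C3C0A → PA=0x50A2B
#5 VA=0x182C3818112 (r,kernel):
  lvl0: tbl 0x31, slot 3 ⇒ 0x53007 (P1/RW1/US1/PS0)
  lvl1: tbl 0x53, slot 11 ⇒ 0x54007 (P1/RW1/US1/PS0)
  lvl2: tbl 0x54, slot 28 ⇒ 0x58007 (P1/RW1/US1/PS0)
  lvl3: tbl 0x58, slot 24 ⇒ 0x5B007 (P1/RW1/US1/PS0)
  → PA=0x5B112  (4 entries read)
#6 VA=0x601C0E9FC (r,kernel):
  lvl0: tbl 0x31, slot 0 ⇒ 0x5C007 (P1/RW1/US1/PS0)
  lvl1: tbl 0x5C, slot 24 ⇒ 0x5E007 (P1/RW1/US1/PS0)
  lvl2: tbl 0x5E, slot 14 ⇒ 0x62007 (P1/RW1/US1/PS0)
  lvl3: tbl 0x62, slot 14 ⇒ 0x66007 (P1/RW1/US1/PS0)
  → PA=0x669FC  (4 entries read)
#7 VA=0x284C3C1BD2C (r,kernel):
  lvl0: tbl 0x31, slot 5 ⇒ 0x6A007 (P1/RW1/US1/PS0)
  lvl1: tbl 0x6A, slot 19 ⇒ 0x6B007 (P1/RW1/US1/PS0)
  lvl2: tbl 0x6B, slot 30 ⇒ 0x6D007 (P1/RW1/US1/PS0)
  lvl3: tbl 0x6D, slot 27 ⇒ 0x71007 (P1/RW1/US1/PS0)
  → PA=0x71D2C  (4 entries read)

TLB: [["0xC01C3C0A", "0x50"], ["0x182C3818", "0x5B"], ["0x601C0E", "0x66"], ["0x284C3C1B", "0x71"]]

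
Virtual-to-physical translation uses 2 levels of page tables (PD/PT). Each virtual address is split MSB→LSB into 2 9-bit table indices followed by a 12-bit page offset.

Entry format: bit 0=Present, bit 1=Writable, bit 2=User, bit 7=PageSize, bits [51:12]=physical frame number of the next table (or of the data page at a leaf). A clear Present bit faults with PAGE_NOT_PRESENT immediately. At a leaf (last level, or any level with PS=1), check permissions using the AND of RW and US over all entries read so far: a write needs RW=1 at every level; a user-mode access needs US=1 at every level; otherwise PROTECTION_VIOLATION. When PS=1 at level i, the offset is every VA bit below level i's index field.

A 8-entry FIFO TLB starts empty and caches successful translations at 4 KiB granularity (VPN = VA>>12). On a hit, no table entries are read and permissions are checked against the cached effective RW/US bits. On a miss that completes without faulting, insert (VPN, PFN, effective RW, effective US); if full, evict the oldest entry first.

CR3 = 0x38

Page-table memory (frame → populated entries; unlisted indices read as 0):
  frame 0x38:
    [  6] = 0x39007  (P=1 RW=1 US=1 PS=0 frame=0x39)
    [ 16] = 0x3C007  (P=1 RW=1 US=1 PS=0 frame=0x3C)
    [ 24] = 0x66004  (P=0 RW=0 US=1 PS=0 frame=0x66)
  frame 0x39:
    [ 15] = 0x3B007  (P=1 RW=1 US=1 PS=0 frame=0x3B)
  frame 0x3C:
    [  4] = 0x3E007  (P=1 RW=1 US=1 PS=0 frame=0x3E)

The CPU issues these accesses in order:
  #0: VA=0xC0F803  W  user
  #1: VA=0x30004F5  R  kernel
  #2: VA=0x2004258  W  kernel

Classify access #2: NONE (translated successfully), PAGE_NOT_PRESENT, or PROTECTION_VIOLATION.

Walk each access:
#0 VA=0xC0F803 (w,user):
  [0] read 0x38 idx=6: raw=0x39007 flags P=1 W=1 U=1 S=0
  [1] read 0x39 idx=15: raw=0x3B007 flags P=1 W=1 U=1 S=0
  ⇒ phys 0x3B803  [2 reads]
#1 VA=0x30004F5 (r,kernel):
  [0] read 0x38 idx=24: raw=0x66004 flags P=0 W=0 U=1 S=0
  ⇒ fault: PAGE_NOT_PRESENT  — 1 lookups
#2 VA=0x2004258 (w,kernel):
  [0] read 0x38 idx=16: raw=0x3C007 flags P=1 W=1 U=1 S=0
  [1] read 0x3C idx=4: raw=0x3E007 flags P=1 W=1 U=1 S=0
  ⇒ phys 0x3E258  [2 reads]

Access #2 fault: NONE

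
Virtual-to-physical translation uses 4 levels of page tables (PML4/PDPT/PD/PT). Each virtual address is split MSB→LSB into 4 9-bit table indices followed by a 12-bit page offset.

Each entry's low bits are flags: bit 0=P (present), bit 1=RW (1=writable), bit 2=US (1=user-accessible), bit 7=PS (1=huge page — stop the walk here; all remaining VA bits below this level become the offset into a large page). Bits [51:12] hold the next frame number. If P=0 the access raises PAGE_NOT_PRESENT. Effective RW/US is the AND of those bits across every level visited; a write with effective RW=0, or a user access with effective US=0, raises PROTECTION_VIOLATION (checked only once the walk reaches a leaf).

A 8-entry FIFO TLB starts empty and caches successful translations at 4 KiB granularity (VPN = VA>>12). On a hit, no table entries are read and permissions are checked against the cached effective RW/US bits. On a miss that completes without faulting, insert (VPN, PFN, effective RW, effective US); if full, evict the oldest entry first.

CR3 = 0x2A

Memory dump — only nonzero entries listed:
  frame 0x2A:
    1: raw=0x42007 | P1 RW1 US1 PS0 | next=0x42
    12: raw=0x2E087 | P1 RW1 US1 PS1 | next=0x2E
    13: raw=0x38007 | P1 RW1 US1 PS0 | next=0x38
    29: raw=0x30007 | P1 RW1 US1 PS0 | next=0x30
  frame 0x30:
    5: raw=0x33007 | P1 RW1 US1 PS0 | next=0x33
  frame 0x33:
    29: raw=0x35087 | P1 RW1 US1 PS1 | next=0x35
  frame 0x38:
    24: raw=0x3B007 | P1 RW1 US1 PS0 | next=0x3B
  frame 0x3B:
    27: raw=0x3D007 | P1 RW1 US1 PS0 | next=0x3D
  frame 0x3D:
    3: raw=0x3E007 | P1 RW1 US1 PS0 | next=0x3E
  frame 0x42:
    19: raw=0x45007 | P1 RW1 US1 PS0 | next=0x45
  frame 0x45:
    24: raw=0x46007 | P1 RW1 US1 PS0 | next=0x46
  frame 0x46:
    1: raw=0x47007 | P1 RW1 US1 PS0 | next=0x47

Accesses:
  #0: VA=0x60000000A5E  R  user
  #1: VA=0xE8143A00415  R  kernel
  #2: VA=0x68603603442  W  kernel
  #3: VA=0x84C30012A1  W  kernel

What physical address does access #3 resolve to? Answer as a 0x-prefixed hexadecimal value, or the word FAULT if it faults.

Trace:
#0 VA=0x60000000A5E (r,user):
  L0: frame=0x2A idx=12 entry=0x2E087 [P=1 RW=1 US=1 PS=1]
  ✓ 0x2EA5E (huge @L0)  — 1 lookups
#1 VA=0xE8143A00415 (r,kernel):
  L0: frame=0x2A idx=29 entry=0x30007 [P=1 RW=1 US=1 PS=0]
  L1: frame=0x30 idx=5 entry=0x33007 [P=1 RW=1 US=1 PS=0]
  L2: frame=0x33 idx=29 entry=0x35087 [P=1 RW=1 US=1 PS=1]
  ✓ 0x35415 (huge @L2)  — 3 lookups
#2 VA=0x68603603442 (w,kernel):
  L0: frame=0x2A idx=13 entry=0x38007 [P=1 RW=1 US=1 PS=0]
  L1: frame=0x38 idx=24 entry=0x3B007 [P=1 RW=1 US=1 PS=0]
  L2: frame=0x3B idx=27 entry=0x3D007 [P=1 RW=1 US=1 PS=0]
  L3: frame=0x3D idx=3 entry=0x3E007 [P=1 RW=1 US=1 PS=0]
  ✓ 0x3E442  — 4 lookups
#3 VA=0x84C30012A1 (w,kernel):
  L0: frame=0x2A idx=1 entry=0x42007 [P=1 RW=1 US=1 PS=0]
  L1: frame=0x42 idx=19 entry=0x45007 [P=1 RW=1 US=1 PS=0]
  L2: frame=0x45 idx=24 entry=0x46007 [P=1 RW=1 US=1 PS=0]
  L3: frame=0x46 idx=1 entry=0x47007 [P=1 RW=1 US=1 PS=0]
  ✓ 0x472A1  — 4 lookups

Access #3 PA: 0x472A1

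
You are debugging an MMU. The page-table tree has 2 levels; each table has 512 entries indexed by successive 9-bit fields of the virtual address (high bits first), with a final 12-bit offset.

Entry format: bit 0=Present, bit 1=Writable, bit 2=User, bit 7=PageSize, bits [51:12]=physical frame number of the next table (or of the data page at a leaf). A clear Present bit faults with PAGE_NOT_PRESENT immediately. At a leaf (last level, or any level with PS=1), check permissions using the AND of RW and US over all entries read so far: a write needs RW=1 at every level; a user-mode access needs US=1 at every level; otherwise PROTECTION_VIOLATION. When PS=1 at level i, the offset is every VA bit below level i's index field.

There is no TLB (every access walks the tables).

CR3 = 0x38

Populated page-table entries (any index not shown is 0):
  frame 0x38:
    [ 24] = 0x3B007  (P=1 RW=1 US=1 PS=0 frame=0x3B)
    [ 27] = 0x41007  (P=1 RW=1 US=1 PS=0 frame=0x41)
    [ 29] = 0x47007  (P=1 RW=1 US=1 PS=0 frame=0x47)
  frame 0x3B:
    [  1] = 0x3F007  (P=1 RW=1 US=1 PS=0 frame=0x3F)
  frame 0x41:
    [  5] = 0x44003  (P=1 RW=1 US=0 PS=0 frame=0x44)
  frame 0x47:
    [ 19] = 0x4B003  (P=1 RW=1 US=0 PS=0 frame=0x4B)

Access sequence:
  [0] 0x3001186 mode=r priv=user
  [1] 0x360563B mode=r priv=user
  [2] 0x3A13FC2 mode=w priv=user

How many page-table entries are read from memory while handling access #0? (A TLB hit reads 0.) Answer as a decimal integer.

Walk each access:
#0 VA=0x3001186 (r,user):
  L0 @0x38[24] → 0x3B007  P=1,RW=1,US=1,PS=0
  L1 @0x3B[1] → 0x3F007  P=1,RW=1,US=1,PS=0
  ✓ 0x3F186  — 2 lookups
#1 VA=0x360563B (r,user):
  L0 @0x38[27] → 0x41007  P=1,RW=1,US=1,PS=0
  L1 @0x41[5] → 0x44003  P=1,RW=1,US=0,PS=0
  ⇒ fault: PROTECTION_VIOLATION  — 2 lookups
#2 VA=0x3A13FC2 (w,user):
  L0 @0x38[29] → 0x47007  P=1,RW=1,US=1,PS=0
  L1 @0x47[19] → 0x4B003  P=1,RW=1,US=0,PS=0
  ⇒ fault: PROTECTION_VIOLATION  — 2 lookups

Entries read for #0: 2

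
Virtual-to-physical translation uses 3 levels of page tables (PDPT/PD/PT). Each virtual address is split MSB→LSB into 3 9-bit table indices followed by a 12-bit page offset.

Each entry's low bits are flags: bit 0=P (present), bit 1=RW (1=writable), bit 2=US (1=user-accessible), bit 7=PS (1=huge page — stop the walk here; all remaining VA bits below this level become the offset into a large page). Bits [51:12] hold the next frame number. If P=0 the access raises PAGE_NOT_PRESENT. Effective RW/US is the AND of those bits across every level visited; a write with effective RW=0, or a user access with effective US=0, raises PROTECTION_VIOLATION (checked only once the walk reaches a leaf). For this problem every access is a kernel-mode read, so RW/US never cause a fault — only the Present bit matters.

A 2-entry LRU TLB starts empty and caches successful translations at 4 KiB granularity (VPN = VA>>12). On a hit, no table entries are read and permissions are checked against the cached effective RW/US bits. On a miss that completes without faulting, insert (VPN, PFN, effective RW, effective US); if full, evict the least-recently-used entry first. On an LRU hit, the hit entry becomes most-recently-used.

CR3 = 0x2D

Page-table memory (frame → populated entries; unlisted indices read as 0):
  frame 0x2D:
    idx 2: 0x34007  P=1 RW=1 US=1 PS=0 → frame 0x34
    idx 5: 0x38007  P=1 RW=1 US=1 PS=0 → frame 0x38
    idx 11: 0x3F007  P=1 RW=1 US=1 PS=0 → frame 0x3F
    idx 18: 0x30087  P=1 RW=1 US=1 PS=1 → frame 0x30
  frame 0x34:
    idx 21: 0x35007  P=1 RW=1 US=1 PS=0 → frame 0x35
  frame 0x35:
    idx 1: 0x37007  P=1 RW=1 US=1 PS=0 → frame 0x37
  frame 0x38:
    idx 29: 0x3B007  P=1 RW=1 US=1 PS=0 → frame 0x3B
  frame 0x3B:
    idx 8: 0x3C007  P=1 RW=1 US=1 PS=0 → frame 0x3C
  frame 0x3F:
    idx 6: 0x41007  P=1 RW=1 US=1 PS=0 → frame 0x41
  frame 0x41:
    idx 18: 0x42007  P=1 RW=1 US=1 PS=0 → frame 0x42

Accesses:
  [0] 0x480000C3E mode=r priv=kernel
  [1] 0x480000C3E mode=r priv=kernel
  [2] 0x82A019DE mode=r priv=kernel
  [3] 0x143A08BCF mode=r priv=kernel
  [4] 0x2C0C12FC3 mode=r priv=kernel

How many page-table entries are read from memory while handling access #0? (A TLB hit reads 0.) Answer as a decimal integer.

Trace:
#0 VA=0x480000C3E (r,kernel):
  L0: frame=0x2D idx=18 entry=0x30087 [P=1 RW=1 US=1 PS=1]
  → PA=0x30C3E (huge @L0)  (1 entries read)
#1 VA=0x480000C3E (r,kernel):
  TLB hit vpn=0x480000 → PA=0x30C3E
#2 VA=0x82A019DE (r,kernel):
  L0: frame=0x2D idx=2 entry=0x34007 [P=1 RW=1 US=1 PS=0]
  L1: frame=0x34 idx=21 entry=0x35007 [P=1 RW=1 US=1 PS=0]
  L2: frame=0x35 idx=1 entry=0x37007 [P=1 RW=1 US=1 PS=0]
  → PA=0x379DE  (3 entries read)
#3 VA=0x143A08BCF (r,kernel):
  L0: frame=0x2D idx=5 entry=0x38007 [P=1 RW=1 US=1 PS=0]
  L1: frame=0x38 idx=29 entry=0x3B007 [P=1 RW=1 US=1 PS=0]
  L2: frame=0x3B idx=8 entry=0x3C007 [P=1 RW=1 US=1 PS=0]
  → PA=0x3CBCF  (3 entries read)
#4 VA=0x2C0C12FC3 (r,kernel):
  L0: frame=0x2D idx=11 entry=0x3F007 [P=1 RW=1 US=1 PS=0]
  L1: frame=0x3F idx=6 entry=0x41007 [P=1 RW=1 US=1 PS=0]
  L2: frame=0x41 idx=18 entry=0x42007 [P=1 RW=1 US=1 PS=0]
  → PA=0x42FC3  (3 entries read)

Entries read for #0: 1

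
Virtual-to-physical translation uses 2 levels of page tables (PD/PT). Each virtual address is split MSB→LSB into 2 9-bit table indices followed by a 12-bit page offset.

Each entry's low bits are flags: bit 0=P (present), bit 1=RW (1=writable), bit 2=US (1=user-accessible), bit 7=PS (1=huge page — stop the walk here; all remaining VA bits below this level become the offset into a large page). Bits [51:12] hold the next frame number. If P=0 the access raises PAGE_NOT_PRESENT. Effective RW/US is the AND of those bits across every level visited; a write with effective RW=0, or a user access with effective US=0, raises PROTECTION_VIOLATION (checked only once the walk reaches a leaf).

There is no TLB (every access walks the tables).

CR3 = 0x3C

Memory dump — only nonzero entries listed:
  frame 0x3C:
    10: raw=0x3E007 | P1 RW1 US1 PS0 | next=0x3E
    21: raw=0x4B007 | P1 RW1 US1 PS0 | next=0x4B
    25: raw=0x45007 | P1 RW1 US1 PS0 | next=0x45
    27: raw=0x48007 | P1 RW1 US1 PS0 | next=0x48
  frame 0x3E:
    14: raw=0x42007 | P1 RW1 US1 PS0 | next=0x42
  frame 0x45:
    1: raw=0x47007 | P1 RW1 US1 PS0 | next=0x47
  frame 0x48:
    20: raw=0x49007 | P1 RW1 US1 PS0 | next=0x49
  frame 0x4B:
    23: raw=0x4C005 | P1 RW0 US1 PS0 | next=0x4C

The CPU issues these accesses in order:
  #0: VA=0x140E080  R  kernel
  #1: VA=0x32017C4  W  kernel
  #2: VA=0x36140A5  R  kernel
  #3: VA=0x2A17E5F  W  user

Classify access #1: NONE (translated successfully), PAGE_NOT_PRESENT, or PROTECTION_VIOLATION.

Trace:
#0 VA=0x140E080 (r,kernel):
  lvl0: tbl 0x3C, slot 10 ⇒ 0x3E007 (P1/RW1/US1/PS0)
  lvl1: tbl 0x3E, slot 14 ⇒ 0x42007 (P1/RW1/US1/PS0)
  → PA=0x42080  (2 entries read)
#1 VA=0x32017C4 (w,kernel):
  lvl0: tbl 0x3C, slot 25 ⇒ 0x45007 (P1/RW1/US1/PS0)
  lvl1: tbl 0x45, slot 1 ⇒ 0x47007 (P1/RW1/US1/PS0)
  → PA=0x477C4  (2 entries read)
#2 VA=0x36140A5 (r,kernel):
  lvl0: tbl 0x3C, slot 27 ⇒ 0x48007 (P1/RW1/US1/PS0)
  lvl1: tbl 0x48, slot 20 ⇒ 0x49007 (P1/RW1/US1/PS0)
  → PA=0x490A5  (2 entries read)
#3 VA=0x2A17E5F (w,user):
  lvl0: tbl 0x3C, slot 21 ⇒ 0x4B007 (P1/RW1/US1/PS0)
  lvl1: tbl 0x4B, slot 23 ⇒ 0x4C005 (P1/RW0/US1/PS0)
  ✗ PROTECTION_VIOLATION  [2 reads]

Access #1 fault: NONE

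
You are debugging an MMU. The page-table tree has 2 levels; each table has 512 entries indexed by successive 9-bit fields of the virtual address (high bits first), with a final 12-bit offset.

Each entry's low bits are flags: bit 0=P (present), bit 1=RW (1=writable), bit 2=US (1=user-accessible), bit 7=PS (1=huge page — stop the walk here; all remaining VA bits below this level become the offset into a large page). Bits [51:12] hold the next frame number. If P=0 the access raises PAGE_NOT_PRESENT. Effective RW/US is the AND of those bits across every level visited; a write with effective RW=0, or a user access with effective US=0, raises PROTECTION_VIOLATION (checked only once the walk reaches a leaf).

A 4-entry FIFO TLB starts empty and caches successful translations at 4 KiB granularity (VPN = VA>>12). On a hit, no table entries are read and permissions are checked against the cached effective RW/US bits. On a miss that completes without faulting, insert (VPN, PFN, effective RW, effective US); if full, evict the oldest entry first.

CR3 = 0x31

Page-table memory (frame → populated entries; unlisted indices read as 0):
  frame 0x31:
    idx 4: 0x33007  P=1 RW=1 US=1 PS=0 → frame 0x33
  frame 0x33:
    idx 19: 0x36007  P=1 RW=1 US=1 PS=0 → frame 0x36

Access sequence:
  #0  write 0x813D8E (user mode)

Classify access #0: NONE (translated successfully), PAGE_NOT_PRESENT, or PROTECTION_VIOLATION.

Per-access translation:
#0 VA=0x813D8E (w,user):
  lvl0: tbl 0x31, slot 4 ⇒ 0x33007 (P1/RW1/US1/PS0)
  lvl1: tbl 0x33, slot 19 ⇒ 0x36007 (P1/RW1/US1/PS0)
  ⇒ phys 0x36D8E  [2 reads]

Access #0 fault: NONE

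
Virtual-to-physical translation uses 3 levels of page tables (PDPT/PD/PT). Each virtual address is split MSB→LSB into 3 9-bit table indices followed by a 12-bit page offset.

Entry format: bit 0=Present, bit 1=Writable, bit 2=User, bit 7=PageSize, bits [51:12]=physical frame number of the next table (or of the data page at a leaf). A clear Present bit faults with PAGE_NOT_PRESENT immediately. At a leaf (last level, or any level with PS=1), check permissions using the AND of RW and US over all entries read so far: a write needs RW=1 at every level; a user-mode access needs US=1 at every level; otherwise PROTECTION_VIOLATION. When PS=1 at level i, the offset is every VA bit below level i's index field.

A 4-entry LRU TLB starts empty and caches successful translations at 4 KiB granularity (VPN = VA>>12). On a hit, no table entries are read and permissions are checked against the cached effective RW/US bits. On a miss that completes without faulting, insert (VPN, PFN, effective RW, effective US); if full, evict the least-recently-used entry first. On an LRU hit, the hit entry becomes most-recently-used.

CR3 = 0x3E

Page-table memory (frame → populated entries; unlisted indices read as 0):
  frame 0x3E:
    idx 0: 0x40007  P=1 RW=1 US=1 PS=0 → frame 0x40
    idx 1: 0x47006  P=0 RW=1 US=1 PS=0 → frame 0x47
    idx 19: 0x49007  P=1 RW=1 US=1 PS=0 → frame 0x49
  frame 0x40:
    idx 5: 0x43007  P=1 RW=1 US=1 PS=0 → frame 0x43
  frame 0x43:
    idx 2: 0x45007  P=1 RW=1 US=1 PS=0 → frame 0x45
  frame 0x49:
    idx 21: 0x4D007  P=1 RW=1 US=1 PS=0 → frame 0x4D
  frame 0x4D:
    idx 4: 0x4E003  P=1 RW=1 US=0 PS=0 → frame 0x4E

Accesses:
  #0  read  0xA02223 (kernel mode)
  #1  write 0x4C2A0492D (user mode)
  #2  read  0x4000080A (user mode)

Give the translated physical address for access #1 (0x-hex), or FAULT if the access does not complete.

Walk each access:
#0 VA=0xA02223 (r,kernel):
  lvl0: tbl 0x3E, slot 0 ⇒ 0x40007 (P1/RW1/US1/PS0)
  lvl1: tbl 0x40, slot 5 ⇒ 0x43007 (P1/RW1/US1/PS0)
  lvl2: tbl 0x43, slot 2 ⇒ 0x45007 (P1/RW1/US1/PS0)
  → PA=0x45223  (3 entries read)
#1 VA=0x4C2A0492D (w,user):
  lvl0: tbl 0x3E, slot 19 ⇒ 0x49007 (P1/RW1/US1/PS0)
  lvl1: tbl 0x49, slot 21 ⇒ 0x4D007 (P1/RW1/US1/PS0)
  lvl2: tbl 0x4D, slot 4 ⇒ 0x4E003 (P1/RW1/US0/PS0)
  → PROTECTION_VIOLATION  (3 entries read)
#2 VA=0x4000080A (r,user):
  lvl0: tbl 0x3E, slot 1 ⇒ 0x47006 (P0/RW1/US1/PS0)
  → PAGE_NOT_PRESENT  (1 entries read)

Access #1 PA: FAULT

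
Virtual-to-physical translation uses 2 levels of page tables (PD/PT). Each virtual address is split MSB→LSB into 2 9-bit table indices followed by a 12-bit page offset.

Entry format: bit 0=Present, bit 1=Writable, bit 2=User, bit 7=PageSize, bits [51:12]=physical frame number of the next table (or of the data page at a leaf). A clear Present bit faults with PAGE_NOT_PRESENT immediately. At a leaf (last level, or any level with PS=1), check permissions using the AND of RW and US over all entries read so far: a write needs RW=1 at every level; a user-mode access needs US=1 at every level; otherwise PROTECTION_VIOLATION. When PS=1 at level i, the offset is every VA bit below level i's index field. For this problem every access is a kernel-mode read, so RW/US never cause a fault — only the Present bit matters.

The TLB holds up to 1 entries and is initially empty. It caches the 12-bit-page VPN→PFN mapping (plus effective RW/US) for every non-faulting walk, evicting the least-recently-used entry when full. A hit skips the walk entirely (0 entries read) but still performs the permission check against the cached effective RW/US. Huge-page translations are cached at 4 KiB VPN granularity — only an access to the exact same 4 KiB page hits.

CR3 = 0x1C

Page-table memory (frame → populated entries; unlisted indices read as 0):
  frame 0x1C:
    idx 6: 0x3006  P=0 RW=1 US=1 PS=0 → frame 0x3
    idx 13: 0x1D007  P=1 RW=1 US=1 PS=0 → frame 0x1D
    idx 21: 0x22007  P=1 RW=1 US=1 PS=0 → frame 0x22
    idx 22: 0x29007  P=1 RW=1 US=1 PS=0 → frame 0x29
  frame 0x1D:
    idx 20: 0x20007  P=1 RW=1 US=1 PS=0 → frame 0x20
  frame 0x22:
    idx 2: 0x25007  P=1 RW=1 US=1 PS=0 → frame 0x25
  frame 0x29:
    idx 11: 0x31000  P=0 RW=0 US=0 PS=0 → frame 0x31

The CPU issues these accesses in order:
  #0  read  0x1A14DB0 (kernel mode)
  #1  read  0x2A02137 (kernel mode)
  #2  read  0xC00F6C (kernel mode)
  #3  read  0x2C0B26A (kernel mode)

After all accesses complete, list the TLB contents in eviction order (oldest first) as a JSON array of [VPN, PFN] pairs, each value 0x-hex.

Walk each access:
#0 VA=0x1A14DB0 (r,kernel):
  lvl0: tbl 0x1C, slot 13 ⇒ 0x1D007 (P1/RW1/US1/PS0)
  lvl1: tbl 0x1D, slot 20 ⇒ 0x20007 (P1/RW1/US1/PS0)
  → PA=0x20DB0  (2 entries read)
#1 VA=0x2A02137 (r,kernel):
  lvl0: tbl 0x1C, slot 21 ⇒ 0x22007 (P1/RW1/US1/PS0)
  lvl1: tbl 0x22, slot 2 ⇒ 0x25007 (P1/RW1/US1/PS0)
  → PA=0x25137  (2 entries read)
#2 VA=0xC00F6C (r,kernel):
  lvl0: tbl 0x1C, slot 6 ⇒ 0x3006 (P0/RW1/US1/PS0)
  ✗ PAGE_NOT_PRESENT  [1 reads]
#3 VA=0x2C0B26A (r,kernel):
  lvl0: tbl 0x1C, slot 22 ⇒ 0x29007 (P1/RW1/US1/PS0)
  lvl1: tbl 0x29, slot 11 ⇒ 0x31000 (P0/RW0/US0/PS0)
  ✗ PAGE_NOT_PRESENT  [2 reads]

TLB: [["0x2A02", "0x25"]]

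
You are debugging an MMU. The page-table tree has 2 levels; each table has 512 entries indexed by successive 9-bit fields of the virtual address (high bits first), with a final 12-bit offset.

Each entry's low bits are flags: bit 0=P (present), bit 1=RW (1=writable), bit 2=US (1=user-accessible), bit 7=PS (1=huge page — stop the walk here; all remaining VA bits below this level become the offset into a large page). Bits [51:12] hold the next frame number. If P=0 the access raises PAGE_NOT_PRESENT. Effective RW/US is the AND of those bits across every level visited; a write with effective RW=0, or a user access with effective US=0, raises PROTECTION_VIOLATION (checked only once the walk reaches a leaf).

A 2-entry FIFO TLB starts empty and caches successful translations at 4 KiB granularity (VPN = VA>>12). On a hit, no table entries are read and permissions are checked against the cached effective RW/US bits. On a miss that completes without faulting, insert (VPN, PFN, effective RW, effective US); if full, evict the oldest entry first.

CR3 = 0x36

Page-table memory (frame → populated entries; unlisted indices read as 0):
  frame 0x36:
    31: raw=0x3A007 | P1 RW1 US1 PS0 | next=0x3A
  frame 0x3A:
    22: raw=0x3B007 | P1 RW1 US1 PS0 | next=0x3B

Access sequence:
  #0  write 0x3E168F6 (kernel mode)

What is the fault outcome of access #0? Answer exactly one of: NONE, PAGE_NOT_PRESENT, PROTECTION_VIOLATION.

Per-access translation:
#0 VA=0x3E168F6 (w,kernel):
  L0 @0x36[31] → 0x3A007  P=1,RW=1,US=1,PS=0
  L1 @0x3A[22] → 0x3B007  P=1,RW=1,US=1,PS=0
  → PA=0x3B8F6  (2 entries read)

Access #0 fault: NONE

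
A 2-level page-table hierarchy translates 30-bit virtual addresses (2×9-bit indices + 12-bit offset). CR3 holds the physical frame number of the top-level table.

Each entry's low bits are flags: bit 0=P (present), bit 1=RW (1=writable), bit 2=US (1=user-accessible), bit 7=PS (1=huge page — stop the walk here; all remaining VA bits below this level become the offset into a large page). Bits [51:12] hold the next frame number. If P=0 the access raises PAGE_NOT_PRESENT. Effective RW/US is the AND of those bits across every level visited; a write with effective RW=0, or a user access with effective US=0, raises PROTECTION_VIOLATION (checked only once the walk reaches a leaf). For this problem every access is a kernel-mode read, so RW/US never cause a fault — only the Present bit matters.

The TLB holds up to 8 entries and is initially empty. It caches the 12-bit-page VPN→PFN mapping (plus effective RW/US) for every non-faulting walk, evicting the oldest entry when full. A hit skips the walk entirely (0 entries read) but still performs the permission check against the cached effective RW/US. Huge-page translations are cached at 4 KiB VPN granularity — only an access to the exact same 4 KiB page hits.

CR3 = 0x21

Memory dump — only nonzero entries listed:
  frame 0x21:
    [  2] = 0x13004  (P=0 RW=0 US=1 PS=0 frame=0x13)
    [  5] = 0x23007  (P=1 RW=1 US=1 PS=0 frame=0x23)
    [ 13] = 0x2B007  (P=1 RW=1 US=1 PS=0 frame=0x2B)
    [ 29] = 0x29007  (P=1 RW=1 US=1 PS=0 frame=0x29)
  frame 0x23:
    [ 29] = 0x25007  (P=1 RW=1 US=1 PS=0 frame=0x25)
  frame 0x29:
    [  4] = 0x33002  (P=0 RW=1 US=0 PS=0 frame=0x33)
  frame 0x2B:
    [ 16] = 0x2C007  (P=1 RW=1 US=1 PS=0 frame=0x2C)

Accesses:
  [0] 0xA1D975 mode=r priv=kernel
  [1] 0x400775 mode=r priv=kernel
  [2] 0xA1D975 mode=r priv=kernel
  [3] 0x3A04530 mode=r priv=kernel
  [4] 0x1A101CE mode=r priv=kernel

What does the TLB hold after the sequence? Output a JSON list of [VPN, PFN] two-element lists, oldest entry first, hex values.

Per-access translation:
#0 VA=0xA1D975 (r,kernel):
  L0: frame=0x21 idx=5 entry=0x23007 [P=1 RW=1 US=1 PS=0]
  L1: frame=0x23 idx=29 entry=0x25007 [P=1 RW=1 US=1 PS=0]
  ⇒ phys 0x25975  [2 reads]
#1 VA=0x400775 (r,kernel):
  L0: frame=0x21 idx=2 entry=0x13004 [P=0 RW=0 US=1 PS=0]
  ✗ PAGE_NOT_PRESENT  [1 reads]
#2 VA=0xA1D975 (r,kernel):
  TLB hit vpn=0xA1D → PA=0x25975
#3 VA=0x3A04530 (r,kernel):
  L0: frame=0x21 idx=29 entry=0x29007 [P=1 RW=1 US=1 PS=0]
  L1: frame=0x29 idx=4 entry=0x33002 [P=0 RW=1 US=0 PS=0]
  ✗ PAGE_NOT_PRESENT  [2 reads]
#4 VA=0x1A101CE (r,kernel):
  L0: frame=0x21 idx=13 entry=0x2B007 [P=1 RW=1 US=1 PS=0]
  L1: frame=0x2B idx=16 entry=0x2C007 [P=1 RW=1 US=1 PS=0]
  ⇒ phys 0x2C1CE  [2 reads]

TLB: [["0xA1D", "0x25"], ["0x1A10", "0x2C"]]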